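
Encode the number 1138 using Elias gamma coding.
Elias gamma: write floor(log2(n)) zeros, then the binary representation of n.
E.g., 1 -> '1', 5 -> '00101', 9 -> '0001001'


num_bits = floor(log2(1138)) + 1 = 11
leading_zeros = num_bits - 1 = 10
binary(1138) = 10001110010

Elias gamma(1138) = '0000000000' + '10001110010' = 000000000010001110010 (21 bits)


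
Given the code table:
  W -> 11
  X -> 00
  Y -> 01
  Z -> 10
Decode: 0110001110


Decoding:
01 -> Y
10 -> Z
00 -> X
11 -> W
10 -> Z


Result: YZXWZ


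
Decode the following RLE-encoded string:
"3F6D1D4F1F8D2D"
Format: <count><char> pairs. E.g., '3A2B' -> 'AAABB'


Expanding each <count><char> pair:
  3F -> 'FFF'
  6D -> 'DDDDDD'
  1D -> 'D'
  4F -> 'FFFF'
  1F -> 'F'
  8D -> 'DDDDDDDD'
  2D -> 'DD'

Decoded = FFFDDDDDDDFFFFFDDDDDDDDDD


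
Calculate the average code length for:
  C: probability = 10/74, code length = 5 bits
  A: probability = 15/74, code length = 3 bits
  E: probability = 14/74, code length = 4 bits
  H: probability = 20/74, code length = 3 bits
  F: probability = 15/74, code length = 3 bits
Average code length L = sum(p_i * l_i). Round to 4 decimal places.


Weighted contributions p_i * l_i:
  C: (10/74) * 5 = 50/74
  A: (15/74) * 3 = 45/74
  E: (14/74) * 4 = 56/74
  H: (20/74) * 3 = 60/74
  F: (15/74) * 3 = 45/74
Sum = (50 + 45 + 56 + 60 + 45)/74 = 256/74

L = 256/74 = 3.4595 bits/symbol


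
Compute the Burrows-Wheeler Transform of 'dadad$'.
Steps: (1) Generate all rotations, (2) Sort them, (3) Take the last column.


Rotations (sorted):
  0: $dadad -> last char: d
  1: ad$dad -> last char: d
  2: adad$d -> last char: d
  3: d$dada -> last char: a
  4: dad$da -> last char: a
  5: dadad$ -> last char: $


BWT = dddaa$


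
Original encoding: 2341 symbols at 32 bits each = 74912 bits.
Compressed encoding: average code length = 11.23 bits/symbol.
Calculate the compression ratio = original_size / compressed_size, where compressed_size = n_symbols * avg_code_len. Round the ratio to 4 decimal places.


original_size = n_symbols * orig_bits = 2341 * 32 = 74912 bits
compressed_size = n_symbols * avg_code_len = 2341 * 11.23 = 26289.43 bits
ratio = original_size / compressed_size = 74912 / 26289.43 = 2.8495

Compression ratio = 2.8495


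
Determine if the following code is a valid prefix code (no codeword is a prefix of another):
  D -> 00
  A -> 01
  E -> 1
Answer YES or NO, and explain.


Checking each pair (does one codeword prefix another?):
  D='00' vs A='01': no prefix
  D='00' vs E='1': no prefix
  A='01' vs D='00': no prefix
  A='01' vs E='1': no prefix
  E='1' vs D='00': no prefix
  E='1' vs A='01': no prefix
No violation found over all pairs.

YES -- this is a valid prefix code. No codeword is a prefix of any other codeword.


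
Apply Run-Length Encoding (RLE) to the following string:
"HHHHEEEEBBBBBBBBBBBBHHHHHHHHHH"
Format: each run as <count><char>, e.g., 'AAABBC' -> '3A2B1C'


Scanning runs left to right:
  i=0: run of 'H' x 4 -> '4H'
  i=4: run of 'E' x 4 -> '4E'
  i=8: run of 'B' x 12 -> '12B'
  i=20: run of 'H' x 10 -> '10H'

RLE = 4H4E12B10H


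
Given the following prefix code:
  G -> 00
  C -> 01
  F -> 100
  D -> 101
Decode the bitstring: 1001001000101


Decoding step by step:
Bits 100 -> F
Bits 100 -> F
Bits 100 -> F
Bits 01 -> C
Bits 01 -> C


Decoded message: FFFCC


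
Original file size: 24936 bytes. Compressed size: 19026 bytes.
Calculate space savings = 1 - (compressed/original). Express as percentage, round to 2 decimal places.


ratio = compressed/original = 19026/24936 = 0.762993
savings = 1 - ratio = 1 - 0.762993 = 0.237007
as a percentage: 0.237007 * 100 = 23.7%

Space savings = 1 - 19026/24936 = 23.7%


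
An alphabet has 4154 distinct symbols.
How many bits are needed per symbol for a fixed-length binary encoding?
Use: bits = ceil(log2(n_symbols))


log2(4154) = 12.0203
Bracket: 2^12 = 4096 < 4154 <= 2^13 = 8192
So ceil(log2(4154)) = 13

bits = ceil(log2(4154)) = ceil(12.0203) = 13 bits


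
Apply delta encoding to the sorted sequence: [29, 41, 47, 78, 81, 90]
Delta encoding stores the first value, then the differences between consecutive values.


First value: 29
Deltas:
  41 - 29 = 12
  47 - 41 = 6
  78 - 47 = 31
  81 - 78 = 3
  90 - 81 = 9


Delta encoded: [29, 12, 6, 31, 3, 9]


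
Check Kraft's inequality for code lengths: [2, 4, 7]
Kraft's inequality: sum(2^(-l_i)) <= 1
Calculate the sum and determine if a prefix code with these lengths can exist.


Sum = 2^(-2) + 2^(-4) + 2^(-7)
    = 0.25 + 0.0625 + 0.0078125
    = 41/128 = 0.3203125
Since 0.3203125 <= 1, Kraft's inequality IS satisfied.
A prefix code with these lengths CAN exist.

Kraft sum = 0.3203125. Satisfied.


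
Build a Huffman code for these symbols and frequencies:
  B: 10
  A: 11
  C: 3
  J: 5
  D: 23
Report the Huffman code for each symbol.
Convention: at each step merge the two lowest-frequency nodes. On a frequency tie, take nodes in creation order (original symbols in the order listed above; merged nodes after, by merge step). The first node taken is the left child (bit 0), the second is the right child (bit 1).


Huffman tree construction:
Step 1: Merge C(3) + J(5) = 8
Step 2: Merge (C+J)(8) + B(10) = 18
Step 3: Merge A(11) + ((C+J)+B)(18) = 29
Step 4: Merge D(23) + (A+((C+J)+B))(29) = 52
Read each symbol's code off the tree from the root (left child = 0, right child = 1).

Codes:
  B: 111 (length 3)
  A: 10 (length 2)
  C: 1100 (length 4)
  J: 1101 (length 4)
  D: 0 (length 1)
Average code length: 107/52 = 2.0577 bits/symbol


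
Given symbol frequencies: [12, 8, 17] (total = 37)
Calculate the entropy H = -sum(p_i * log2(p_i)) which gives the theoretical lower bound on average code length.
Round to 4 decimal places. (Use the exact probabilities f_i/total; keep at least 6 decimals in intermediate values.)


Per-symbol terms -p_i * log2(p_i) with p_i = f_i/37:
  p = 12/37 = 0.324324: log2(p) = -1.624491, -p*log2(p) = 0.526862
  p = 8/37 = 0.216216: log2(p) = -2.209453, -p*log2(p) = 0.477720
  p = 17/37 = 0.459459: log2(p) = -1.121991, -p*log2(p) = 0.515509
H = 0.526862 + 0.477720 + 0.515509 = 1.520091

H = 1.5201 bits/symbol


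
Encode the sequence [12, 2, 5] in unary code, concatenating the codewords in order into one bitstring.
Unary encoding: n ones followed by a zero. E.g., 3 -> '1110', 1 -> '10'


Encode each number as n ones followed by a terminating 0:
  12 -> 1111111111110 (13 bits)
  2 -> 110 (3 bits)
  5 -> 111110 (6 bits)
Total length = 13 + 3 + 6 = 22 bits.

Unary([12, 2, 5]) = 1111111111110110111110 (22 bits)


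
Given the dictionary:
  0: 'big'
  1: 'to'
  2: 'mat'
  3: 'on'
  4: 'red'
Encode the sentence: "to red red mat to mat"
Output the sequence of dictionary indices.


Look up each word in the dictionary:
  'to' -> 1
  'red' -> 4
  'red' -> 4
  'mat' -> 2
  'to' -> 1
  'mat' -> 2

Encoded: [1, 4, 4, 2, 1, 2]


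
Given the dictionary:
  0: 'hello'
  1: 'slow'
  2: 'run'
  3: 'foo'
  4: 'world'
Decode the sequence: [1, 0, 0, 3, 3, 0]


Look up each index in the dictionary:
  1 -> 'slow'
  0 -> 'hello'
  0 -> 'hello'
  3 -> 'foo'
  3 -> 'foo'
  0 -> 'hello'

Decoded: "slow hello hello foo foo hello"


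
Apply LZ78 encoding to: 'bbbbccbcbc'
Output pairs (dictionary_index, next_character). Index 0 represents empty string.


LZ78 encoding steps:
Dictionary: {0: ''}
Step 1: w='' (idx 0), next='b' -> output (0, 'b'), add 'b' as idx 1
Step 2: w='b' (idx 1), next='b' -> output (1, 'b'), add 'bb' as idx 2
Step 3: w='b' (idx 1), next='c' -> output (1, 'c'), add 'bc' as idx 3
Step 4: w='' (idx 0), next='c' -> output (0, 'c'), add 'c' as idx 4
Step 5: w='bc' (idx 3), next='b' -> output (3, 'b'), add 'bcb' as idx 5
Step 6: w='c' (idx 4), end of input -> output (4, '')


Encoded: [(0, 'b'), (1, 'b'), (1, 'c'), (0, 'c'), (3, 'b'), (4, '')]


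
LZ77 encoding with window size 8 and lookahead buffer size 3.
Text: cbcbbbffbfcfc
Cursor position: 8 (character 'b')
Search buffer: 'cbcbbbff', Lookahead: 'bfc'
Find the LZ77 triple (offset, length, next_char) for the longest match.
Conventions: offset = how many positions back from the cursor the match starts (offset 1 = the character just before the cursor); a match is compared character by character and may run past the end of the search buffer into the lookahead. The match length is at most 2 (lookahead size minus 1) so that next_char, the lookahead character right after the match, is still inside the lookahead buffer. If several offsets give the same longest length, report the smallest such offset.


Try each offset into the search buffer:
  offset=1 (pos 7, char 'f'): match length 0
  offset=2 (pos 6, char 'f'): match length 0
  offset=3 (pos 5, char 'b'): match length 2
  offset=4 (pos 4, char 'b'): match length 1
  offset=5 (pos 3, char 'b'): match length 1
  offset=6 (pos 2, char 'c'): match length 0
  offset=7 (pos 1, char 'b'): match length 1
  offset=8 (pos 0, char 'c'): match length 0
Longest match has length 2 at offset 3.
next_char = character at position 8 + 2 = 10 -> 'c'

Best match: offset=3, length=2 (matching 'bf' starting at position 5)
LZ77 triple: (3, 2, 'c')


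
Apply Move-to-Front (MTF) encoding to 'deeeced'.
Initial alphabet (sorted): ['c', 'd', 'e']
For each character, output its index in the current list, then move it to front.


MTF encoding:
'd': index 1 in ['c', 'd', 'e'] -> ['d', 'c', 'e']
'e': index 2 in ['d', 'c', 'e'] -> ['e', 'd', 'c']
'e': index 0 in ['e', 'd', 'c'] -> ['e', 'd', 'c']
'e': index 0 in ['e', 'd', 'c'] -> ['e', 'd', 'c']
'c': index 2 in ['e', 'd', 'c'] -> ['c', 'e', 'd']
'e': index 1 in ['c', 'e', 'd'] -> ['e', 'c', 'd']
'd': index 2 in ['e', 'c', 'd'] -> ['d', 'e', 'c']


Output: [1, 2, 0, 0, 2, 1, 2]


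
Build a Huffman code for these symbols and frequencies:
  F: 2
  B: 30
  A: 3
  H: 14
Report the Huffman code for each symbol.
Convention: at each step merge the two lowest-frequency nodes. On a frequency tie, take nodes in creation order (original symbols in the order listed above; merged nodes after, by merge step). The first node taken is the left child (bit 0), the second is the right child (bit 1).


Huffman tree construction:
Step 1: Merge F(2) + A(3) = 5
Step 2: Merge (F+A)(5) + H(14) = 19
Step 3: Merge ((F+A)+H)(19) + B(30) = 49
Read each symbol's code off the tree from the root (left child = 0, right child = 1).

Codes:
  F: 000 (length 3)
  B: 1 (length 1)
  A: 001 (length 3)
  H: 01 (length 2)
Average code length: 73/49 = 1.4898 bits/symbol


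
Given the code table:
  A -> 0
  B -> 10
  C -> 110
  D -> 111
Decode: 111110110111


Decoding:
111 -> D
110 -> C
110 -> C
111 -> D


Result: DCCD


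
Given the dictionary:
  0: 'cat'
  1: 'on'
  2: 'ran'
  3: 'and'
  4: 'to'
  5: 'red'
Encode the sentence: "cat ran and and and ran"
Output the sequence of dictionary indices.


Look up each word in the dictionary:
  'cat' -> 0
  'ran' -> 2
  'and' -> 3
  'and' -> 3
  'and' -> 3
  'ran' -> 2

Encoded: [0, 2, 3, 3, 3, 2]


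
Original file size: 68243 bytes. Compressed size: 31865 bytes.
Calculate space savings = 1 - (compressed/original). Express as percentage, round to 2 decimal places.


ratio = compressed/original = 31865/68243 = 0.466934
savings = 1 - ratio = 1 - 0.466934 = 0.533066
as a percentage: 0.533066 * 100 = 53.31%

Space savings = 1 - 31865/68243 = 53.31%


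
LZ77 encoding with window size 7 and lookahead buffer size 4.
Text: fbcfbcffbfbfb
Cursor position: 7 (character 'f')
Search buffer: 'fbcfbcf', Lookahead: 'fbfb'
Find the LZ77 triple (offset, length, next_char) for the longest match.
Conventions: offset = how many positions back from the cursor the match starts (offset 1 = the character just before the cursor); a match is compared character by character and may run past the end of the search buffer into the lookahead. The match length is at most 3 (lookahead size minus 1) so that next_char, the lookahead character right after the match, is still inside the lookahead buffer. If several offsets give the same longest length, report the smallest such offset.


Try each offset into the search buffer:
  offset=1 (pos 6, char 'f'): match length 1
  offset=2 (pos 5, char 'c'): match length 0
  offset=3 (pos 4, char 'b'): match length 0
  offset=4 (pos 3, char 'f'): match length 2
  offset=5 (pos 2, char 'c'): match length 0
  offset=6 (pos 1, char 'b'): match length 0
  offset=7 (pos 0, char 'f'): match length 2
Longest match has length 2, found at offsets 4, 7; take the smallest, offset 4.
next_char = character at position 7 + 2 = 9 -> 'f'

Best match: offset=4, length=2 (matching 'fb' starting at position 3)
LZ77 triple: (4, 2, 'f')


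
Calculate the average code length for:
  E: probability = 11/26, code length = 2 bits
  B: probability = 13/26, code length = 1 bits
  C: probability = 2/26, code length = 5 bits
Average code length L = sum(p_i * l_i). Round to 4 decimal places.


Weighted contributions p_i * l_i:
  E: (11/26) * 2 = 22/26
  B: (13/26) * 1 = 13/26
  C: (2/26) * 5 = 10/26
Sum = (22 + 13 + 10)/26 = 45/26

L = 45/26 = 1.7308 bits/symbol


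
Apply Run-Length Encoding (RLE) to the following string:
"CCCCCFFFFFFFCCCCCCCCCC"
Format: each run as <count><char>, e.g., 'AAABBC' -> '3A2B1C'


Scanning runs left to right:
  i=0: run of 'C' x 5 -> '5C'
  i=5: run of 'F' x 7 -> '7F'
  i=12: run of 'C' x 10 -> '10C'

RLE = 5C7F10C


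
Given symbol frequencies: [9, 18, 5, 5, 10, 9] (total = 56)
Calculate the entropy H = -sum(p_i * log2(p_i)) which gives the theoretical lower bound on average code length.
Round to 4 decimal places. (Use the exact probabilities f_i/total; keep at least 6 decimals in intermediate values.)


Per-symbol terms -p_i * log2(p_i) with p_i = f_i/56:
  p = 9/56 = 0.160714: log2(p) = -2.637430, -p*log2(p) = 0.423873
  p = 18/56 = 0.321429: log2(p) = -1.637430, -p*log2(p) = 0.526317
  p = 5/56 = 0.089286: log2(p) = -3.485427, -p*log2(p) = 0.311199
  p = 5/56 = 0.089286: log2(p) = -3.485427, -p*log2(p) = 0.311199
  p = 10/56 = 0.178571: log2(p) = -2.485427, -p*log2(p) = 0.443826
  p = 9/56 = 0.160714: log2(p) = -2.637430, -p*log2(p) = 0.423873
H = 0.423873 + 0.526317 + 0.311199 + 0.311199 + 0.443826 + 0.423873 = 2.440287

H = 2.4403 bits/symbol


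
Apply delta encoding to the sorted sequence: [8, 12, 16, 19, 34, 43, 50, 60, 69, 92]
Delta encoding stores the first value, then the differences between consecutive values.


First value: 8
Deltas:
  12 - 8 = 4
  16 - 12 = 4
  19 - 16 = 3
  34 - 19 = 15
  43 - 34 = 9
  50 - 43 = 7
  60 - 50 = 10
  69 - 60 = 9
  92 - 69 = 23


Delta encoded: [8, 4, 4, 3, 15, 9, 7, 10, 9, 23]


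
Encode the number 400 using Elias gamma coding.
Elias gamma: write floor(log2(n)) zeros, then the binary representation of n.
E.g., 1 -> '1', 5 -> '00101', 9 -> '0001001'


num_bits = floor(log2(400)) + 1 = 9
leading_zeros = num_bits - 1 = 8
binary(400) = 110010000

Elias gamma(400) = '00000000' + '110010000' = 00000000110010000 (17 bits)


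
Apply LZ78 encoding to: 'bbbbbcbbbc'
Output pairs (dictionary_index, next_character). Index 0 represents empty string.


LZ78 encoding steps:
Dictionary: {0: ''}
Step 1: w='' (idx 0), next='b' -> output (0, 'b'), add 'b' as idx 1
Step 2: w='b' (idx 1), next='b' -> output (1, 'b'), add 'bb' as idx 2
Step 3: w='bb' (idx 2), next='c' -> output (2, 'c'), add 'bbc' as idx 3
Step 4: w='bb' (idx 2), next='b' -> output (2, 'b'), add 'bbb' as idx 4
Step 5: w='' (idx 0), next='c' -> output (0, 'c'), add 'c' as idx 5


Encoded: [(0, 'b'), (1, 'b'), (2, 'c'), (2, 'b'), (0, 'c')]


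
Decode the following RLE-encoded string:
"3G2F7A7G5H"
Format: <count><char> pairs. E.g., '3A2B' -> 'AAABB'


Expanding each <count><char> pair:
  3G -> 'GGG'
  2F -> 'FF'
  7A -> 'AAAAAAA'
  7G -> 'GGGGGGG'
  5H -> 'HHHHH'

Decoded = GGGFFAAAAAAAGGGGGGGHHHHH


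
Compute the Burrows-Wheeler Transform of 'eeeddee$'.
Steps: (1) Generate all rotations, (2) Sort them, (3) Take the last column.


Rotations (sorted):
  0: $eeeddee -> last char: e
  1: ddee$eee -> last char: e
  2: dee$eeed -> last char: d
  3: e$eeedde -> last char: e
  4: eddee$ee -> last char: e
  5: ee$eeedd -> last char: d
  6: eeddee$e -> last char: e
  7: eeeddee$ -> last char: $


BWT = eedeede$


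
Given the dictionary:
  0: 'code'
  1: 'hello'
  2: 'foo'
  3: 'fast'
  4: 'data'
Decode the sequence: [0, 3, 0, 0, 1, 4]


Look up each index in the dictionary:
  0 -> 'code'
  3 -> 'fast'
  0 -> 'code'
  0 -> 'code'
  1 -> 'hello'
  4 -> 'data'

Decoded: "code fast code code hello data"


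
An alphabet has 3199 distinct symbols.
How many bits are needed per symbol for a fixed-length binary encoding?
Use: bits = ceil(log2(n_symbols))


log2(3199) = 11.6434
Bracket: 2^11 = 2048 < 3199 <= 2^12 = 4096
So ceil(log2(3199)) = 12

bits = ceil(log2(3199)) = ceil(11.6434) = 12 bits


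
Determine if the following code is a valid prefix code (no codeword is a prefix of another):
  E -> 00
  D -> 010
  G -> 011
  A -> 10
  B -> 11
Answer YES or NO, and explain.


Checking each pair (does one codeword prefix another?):
  E='00' vs D='010': no prefix
  E='00' vs G='011': no prefix
  E='00' vs A='10': no prefix
  E='00' vs B='11': no prefix
  D='010' vs E='00': no prefix
  D='010' vs G='011': no prefix
  D='010' vs A='10': no prefix
  D='010' vs B='11': no prefix
  G='011' vs E='00': no prefix
  G='011' vs D='010': no prefix
  G='011' vs A='10': no prefix
  G='011' vs B='11': no prefix
  A='10' vs E='00': no prefix
  A='10' vs D='010': no prefix
  A='10' vs G='011': no prefix
  A='10' vs B='11': no prefix
  B='11' vs E='00': no prefix
  B='11' vs D='010': no prefix
  B='11' vs G='011': no prefix
  B='11' vs A='10': no prefix
No violation found over all pairs.

YES -- this is a valid prefix code. No codeword is a prefix of any other codeword.


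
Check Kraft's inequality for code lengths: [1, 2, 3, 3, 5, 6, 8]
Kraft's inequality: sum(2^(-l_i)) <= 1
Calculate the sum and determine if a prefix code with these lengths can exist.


Sum = 2^(-1) + 2^(-2) + 2^(-3) + 2^(-3) + 2^(-5) + 2^(-6) + 2^(-8)
    = 0.5 + 0.25 + 0.125 + 0.125 + 0.03125 + 0.015625 + 0.00390625
    = 269/256 = 1.05078125
Since 1.05078125 > 1, Kraft's inequality is NOT satisfied.
A prefix code with these lengths CANNOT exist.

Kraft sum = 1.05078125. Not satisfied.


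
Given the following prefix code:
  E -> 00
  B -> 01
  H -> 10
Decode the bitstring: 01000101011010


Decoding step by step:
Bits 01 -> B
Bits 00 -> E
Bits 01 -> B
Bits 01 -> B
Bits 01 -> B
Bits 10 -> H
Bits 10 -> H


Decoded message: BEBBBHH


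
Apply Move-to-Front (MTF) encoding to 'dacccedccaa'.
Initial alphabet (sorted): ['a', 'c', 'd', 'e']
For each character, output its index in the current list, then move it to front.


MTF encoding:
'd': index 2 in ['a', 'c', 'd', 'e'] -> ['d', 'a', 'c', 'e']
'a': index 1 in ['d', 'a', 'c', 'e'] -> ['a', 'd', 'c', 'e']
'c': index 2 in ['a', 'd', 'c', 'e'] -> ['c', 'a', 'd', 'e']
'c': index 0 in ['c', 'a', 'd', 'e'] -> ['c', 'a', 'd', 'e']
'c': index 0 in ['c', 'a', 'd', 'e'] -> ['c', 'a', 'd', 'e']
'e': index 3 in ['c', 'a', 'd', 'e'] -> ['e', 'c', 'a', 'd']
'd': index 3 in ['e', 'c', 'a', 'd'] -> ['d', 'e', 'c', 'a']
'c': index 2 in ['d', 'e', 'c', 'a'] -> ['c', 'd', 'e', 'a']
'c': index 0 in ['c', 'd', 'e', 'a'] -> ['c', 'd', 'e', 'a']
'a': index 3 in ['c', 'd', 'e', 'a'] -> ['a', 'c', 'd', 'e']
'a': index 0 in ['a', 'c', 'd', 'e'] -> ['a', 'c', 'd', 'e']


Output: [2, 1, 2, 0, 0, 3, 3, 2, 0, 3, 0]


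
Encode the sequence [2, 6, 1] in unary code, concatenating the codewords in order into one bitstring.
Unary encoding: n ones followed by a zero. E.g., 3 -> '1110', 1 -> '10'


Encode each number as n ones followed by a terminating 0:
  2 -> 110 (3 bits)
  6 -> 1111110 (7 bits)
  1 -> 10 (2 bits)
Total length = 3 + 7 + 2 = 12 bits.

Unary([2, 6, 1]) = 110111111010 (12 bits)


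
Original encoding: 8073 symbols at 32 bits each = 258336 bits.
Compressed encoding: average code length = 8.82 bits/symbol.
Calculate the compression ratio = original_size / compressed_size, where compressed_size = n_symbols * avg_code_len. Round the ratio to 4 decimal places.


original_size = n_symbols * orig_bits = 8073 * 32 = 258336 bits
compressed_size = n_symbols * avg_code_len = 8073 * 8.82 = 71203.86 bits
ratio = original_size / compressed_size = 258336 / 71203.86 = 3.6281

Compression ratio = 3.6281


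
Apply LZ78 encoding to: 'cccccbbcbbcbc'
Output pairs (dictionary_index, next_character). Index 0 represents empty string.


LZ78 encoding steps:
Dictionary: {0: ''}
Step 1: w='' (idx 0), next='c' -> output (0, 'c'), add 'c' as idx 1
Step 2: w='c' (idx 1), next='c' -> output (1, 'c'), add 'cc' as idx 2
Step 3: w='cc' (idx 2), next='b' -> output (2, 'b'), add 'ccb' as idx 3
Step 4: w='' (idx 0), next='b' -> output (0, 'b'), add 'b' as idx 4
Step 5: w='c' (idx 1), next='b' -> output (1, 'b'), add 'cb' as idx 5
Step 6: w='b' (idx 4), next='c' -> output (4, 'c'), add 'bc' as idx 6
Step 7: w='bc' (idx 6), end of input -> output (6, '')


Encoded: [(0, 'c'), (1, 'c'), (2, 'b'), (0, 'b'), (1, 'b'), (4, 'c'), (6, '')]


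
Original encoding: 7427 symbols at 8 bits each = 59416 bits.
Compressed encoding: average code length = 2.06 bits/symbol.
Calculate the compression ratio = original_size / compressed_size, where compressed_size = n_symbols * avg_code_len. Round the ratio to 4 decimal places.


original_size = n_symbols * orig_bits = 7427 * 8 = 59416 bits
compressed_size = n_symbols * avg_code_len = 7427 * 2.06 = 15299.62 bits
ratio = original_size / compressed_size = 59416 / 15299.62 = 3.8835

Compression ratio = 3.8835


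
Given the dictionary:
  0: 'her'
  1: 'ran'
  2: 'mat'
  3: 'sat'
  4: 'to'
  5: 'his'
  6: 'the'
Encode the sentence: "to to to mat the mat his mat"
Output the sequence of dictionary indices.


Look up each word in the dictionary:
  'to' -> 4
  'to' -> 4
  'to' -> 4
  'mat' -> 2
  'the' -> 6
  'mat' -> 2
  'his' -> 5
  'mat' -> 2

Encoded: [4, 4, 4, 2, 6, 2, 5, 2]


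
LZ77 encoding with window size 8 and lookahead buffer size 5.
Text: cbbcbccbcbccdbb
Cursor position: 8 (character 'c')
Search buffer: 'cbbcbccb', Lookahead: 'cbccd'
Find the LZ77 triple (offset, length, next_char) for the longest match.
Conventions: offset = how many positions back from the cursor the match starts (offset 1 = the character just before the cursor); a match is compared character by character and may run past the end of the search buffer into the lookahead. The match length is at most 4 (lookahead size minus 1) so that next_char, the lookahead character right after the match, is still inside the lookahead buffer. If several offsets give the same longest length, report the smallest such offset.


Try each offset into the search buffer:
  offset=1 (pos 7, char 'b'): match length 0
  offset=2 (pos 6, char 'c'): match length 3
  offset=3 (pos 5, char 'c'): match length 1
  offset=4 (pos 4, char 'b'): match length 0
  offset=5 (pos 3, char 'c'): match length 4
  offset=6 (pos 2, char 'b'): match length 0
  offset=7 (pos 1, char 'b'): match length 0
  offset=8 (pos 0, char 'c'): match length 2
Longest match has length 4 at offset 5.
next_char = character at position 8 + 4 = 12 -> 'd'

Best match: offset=5, length=4 (matching 'cbcc' starting at position 3)
LZ77 triple: (5, 4, 'd')


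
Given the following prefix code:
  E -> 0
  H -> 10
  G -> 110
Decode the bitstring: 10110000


Decoding step by step:
Bits 10 -> H
Bits 110 -> G
Bits 0 -> E
Bits 0 -> E
Bits 0 -> E


Decoded message: HGEEE


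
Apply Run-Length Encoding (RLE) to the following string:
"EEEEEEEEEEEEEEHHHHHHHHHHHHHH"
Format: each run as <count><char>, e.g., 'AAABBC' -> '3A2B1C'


Scanning runs left to right:
  i=0: run of 'E' x 14 -> '14E'
  i=14: run of 'H' x 14 -> '14H'

RLE = 14E14H


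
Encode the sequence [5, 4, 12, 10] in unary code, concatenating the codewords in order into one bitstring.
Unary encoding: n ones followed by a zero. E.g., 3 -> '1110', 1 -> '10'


Encode each number as n ones followed by a terminating 0:
  5 -> 111110 (6 bits)
  4 -> 11110 (5 bits)
  12 -> 1111111111110 (13 bits)
  10 -> 11111111110 (11 bits)
Total length = 6 + 5 + 13 + 11 = 35 bits.

Unary([5, 4, 12, 10]) = 11111011110111111111111011111111110 (35 bits)


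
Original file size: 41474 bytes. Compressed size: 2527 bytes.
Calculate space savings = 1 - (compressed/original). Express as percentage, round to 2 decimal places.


ratio = compressed/original = 2527/41474 = 0.06093
savings = 1 - ratio = 1 - 0.06093 = 0.93907
as a percentage: 0.93907 * 100 = 93.91%

Space savings = 1 - 2527/41474 = 93.91%


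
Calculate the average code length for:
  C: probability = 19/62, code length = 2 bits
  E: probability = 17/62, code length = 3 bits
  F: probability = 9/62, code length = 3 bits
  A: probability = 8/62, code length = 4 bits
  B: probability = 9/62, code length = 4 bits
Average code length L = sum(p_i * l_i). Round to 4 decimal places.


Weighted contributions p_i * l_i:
  C: (19/62) * 2 = 38/62
  E: (17/62) * 3 = 51/62
  F: (9/62) * 3 = 27/62
  A: (8/62) * 4 = 32/62
  B: (9/62) * 4 = 36/62
Sum = (38 + 51 + 27 + 32 + 36)/62 = 184/62

L = 184/62 = 2.9677 bits/symbol


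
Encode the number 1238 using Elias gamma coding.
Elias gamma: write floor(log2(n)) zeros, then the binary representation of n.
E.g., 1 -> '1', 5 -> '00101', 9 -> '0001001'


num_bits = floor(log2(1238)) + 1 = 11
leading_zeros = num_bits - 1 = 10
binary(1238) = 10011010110

Elias gamma(1238) = '0000000000' + '10011010110' = 000000000010011010110 (21 bits)


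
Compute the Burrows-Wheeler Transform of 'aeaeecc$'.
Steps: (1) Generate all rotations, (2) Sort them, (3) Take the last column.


Rotations (sorted):
  0: $aeaeecc -> last char: c
  1: aeaeecc$ -> last char: $
  2: aeecc$ae -> last char: e
  3: c$aeaeec -> last char: c
  4: cc$aeaee -> last char: e
  5: eaeecc$a -> last char: a
  6: ecc$aeae -> last char: e
  7: eecc$aea -> last char: a


BWT = c$eceaea


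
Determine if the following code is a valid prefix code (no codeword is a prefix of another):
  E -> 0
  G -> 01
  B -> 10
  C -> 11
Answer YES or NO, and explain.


Checking each pair (does one codeword prefix another?):
  E='0' vs G='01': prefix -- VIOLATION

NO -- this is NOT a valid prefix code. E (0) is a prefix of G (01).


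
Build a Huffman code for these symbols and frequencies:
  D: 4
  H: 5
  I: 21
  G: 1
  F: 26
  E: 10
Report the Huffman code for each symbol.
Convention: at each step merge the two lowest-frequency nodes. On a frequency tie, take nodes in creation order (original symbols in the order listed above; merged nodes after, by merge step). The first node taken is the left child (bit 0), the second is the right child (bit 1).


Huffman tree construction:
Step 1: Merge G(1) + D(4) = 5
Step 2: Merge H(5) + (G+D)(5) = 10
Step 3: Merge E(10) + (H+(G+D))(10) = 20
Step 4: Merge (E+(H+(G+D)))(20) + I(21) = 41
Step 5: Merge F(26) + ((E+(H+(G+D)))+I)(41) = 67
Read each symbol's code off the tree from the root (left child = 0, right child = 1).

Codes:
  D: 10111 (length 5)
  H: 1010 (length 4)
  I: 11 (length 2)
  G: 10110 (length 5)
  F: 0 (length 1)
  E: 100 (length 3)
Average code length: 143/67 = 2.1343 bits/symbol


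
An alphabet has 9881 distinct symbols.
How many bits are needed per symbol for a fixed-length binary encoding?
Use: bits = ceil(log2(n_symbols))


log2(9881) = 13.2704
Bracket: 2^13 = 8192 < 9881 <= 2^14 = 16384
So ceil(log2(9881)) = 14

bits = ceil(log2(9881)) = ceil(13.2704) = 14 bits


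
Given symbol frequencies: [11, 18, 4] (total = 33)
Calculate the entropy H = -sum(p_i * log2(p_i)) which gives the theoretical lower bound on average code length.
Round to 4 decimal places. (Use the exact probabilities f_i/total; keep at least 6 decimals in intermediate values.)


Per-symbol terms -p_i * log2(p_i) with p_i = f_i/33:
  p = 11/33 = 0.333333: log2(p) = -1.584963, -p*log2(p) = 0.528321
  p = 18/33 = 0.545455: log2(p) = -0.874469, -p*log2(p) = 0.476983
  p = 4/33 = 0.121212: log2(p) = -3.044394, -p*log2(p) = 0.369017
H = 0.528321 + 0.476983 + 0.369017 = 1.374321

H = 1.3743 bits/symbol


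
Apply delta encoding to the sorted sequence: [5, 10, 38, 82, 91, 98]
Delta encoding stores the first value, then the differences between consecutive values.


First value: 5
Deltas:
  10 - 5 = 5
  38 - 10 = 28
  82 - 38 = 44
  91 - 82 = 9
  98 - 91 = 7


Delta encoded: [5, 5, 28, 44, 9, 7]


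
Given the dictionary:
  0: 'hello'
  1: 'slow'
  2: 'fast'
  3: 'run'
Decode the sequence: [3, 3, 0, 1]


Look up each index in the dictionary:
  3 -> 'run'
  3 -> 'run'
  0 -> 'hello'
  1 -> 'slow'

Decoded: "run run hello slow"


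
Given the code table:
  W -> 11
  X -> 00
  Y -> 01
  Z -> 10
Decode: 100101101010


Decoding:
10 -> Z
01 -> Y
01 -> Y
10 -> Z
10 -> Z
10 -> Z


Result: ZYYZZZ


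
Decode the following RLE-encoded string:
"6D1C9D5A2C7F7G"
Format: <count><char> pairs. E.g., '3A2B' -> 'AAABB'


Expanding each <count><char> pair:
  6D -> 'DDDDDD'
  1C -> 'C'
  9D -> 'DDDDDDDDD'
  5A -> 'AAAAA'
  2C -> 'CC'
  7F -> 'FFFFFFF'
  7G -> 'GGGGGGG'

Decoded = DDDDDDCDDDDDDDDDAAAAACCFFFFFFFGGGGGGG


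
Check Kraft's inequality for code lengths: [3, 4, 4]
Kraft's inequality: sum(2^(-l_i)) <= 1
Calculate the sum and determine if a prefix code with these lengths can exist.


Sum = 2^(-3) + 2^(-4) + 2^(-4)
    = 0.125 + 0.0625 + 0.0625
    = 4/16 = 0.25
Since 0.25 <= 1, Kraft's inequality IS satisfied.
A prefix code with these lengths CAN exist.

Kraft sum = 0.25. Satisfied.


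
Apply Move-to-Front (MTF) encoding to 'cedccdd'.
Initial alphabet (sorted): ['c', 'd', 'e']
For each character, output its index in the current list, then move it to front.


MTF encoding:
'c': index 0 in ['c', 'd', 'e'] -> ['c', 'd', 'e']
'e': index 2 in ['c', 'd', 'e'] -> ['e', 'c', 'd']
'd': index 2 in ['e', 'c', 'd'] -> ['d', 'e', 'c']
'c': index 2 in ['d', 'e', 'c'] -> ['c', 'd', 'e']
'c': index 0 in ['c', 'd', 'e'] -> ['c', 'd', 'e']
'd': index 1 in ['c', 'd', 'e'] -> ['d', 'c', 'e']
'd': index 0 in ['d', 'c', 'e'] -> ['d', 'c', 'e']


Output: [0, 2, 2, 2, 0, 1, 0]


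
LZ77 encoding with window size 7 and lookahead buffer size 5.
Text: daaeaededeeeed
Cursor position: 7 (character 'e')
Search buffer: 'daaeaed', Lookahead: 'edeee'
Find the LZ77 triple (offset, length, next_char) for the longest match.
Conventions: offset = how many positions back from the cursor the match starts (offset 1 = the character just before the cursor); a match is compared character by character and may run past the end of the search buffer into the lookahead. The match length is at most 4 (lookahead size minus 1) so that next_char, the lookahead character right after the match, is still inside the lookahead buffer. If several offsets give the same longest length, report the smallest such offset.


Try each offset into the search buffer:
  offset=1 (pos 6, char 'd'): match length 0
  offset=2 (pos 5, char 'e'): match length 3
  offset=3 (pos 4, char 'a'): match length 0
  offset=4 (pos 3, char 'e'): match length 1
  offset=5 (pos 2, char 'a'): match length 0
  offset=6 (pos 1, char 'a'): match length 0
  offset=7 (pos 0, char 'd'): match length 0
Longest match has length 3 at offset 2.
next_char = character at position 7 + 3 = 10 -> 'e'

Best match: offset=2, length=3 (matching 'ede' starting at position 5)
LZ77 triple: (2, 3, 'e')


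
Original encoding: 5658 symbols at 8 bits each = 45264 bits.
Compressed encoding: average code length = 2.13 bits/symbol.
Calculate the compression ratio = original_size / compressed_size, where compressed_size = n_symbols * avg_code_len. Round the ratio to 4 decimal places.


original_size = n_symbols * orig_bits = 5658 * 8 = 45264 bits
compressed_size = n_symbols * avg_code_len = 5658 * 2.13 = 12051.54 bits
ratio = original_size / compressed_size = 45264 / 12051.54 = 3.7559

Compression ratio = 3.7559


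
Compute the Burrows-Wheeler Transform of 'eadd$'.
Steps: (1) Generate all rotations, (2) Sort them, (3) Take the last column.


Rotations (sorted):
  0: $eadd -> last char: d
  1: add$e -> last char: e
  2: d$ead -> last char: d
  3: dd$ea -> last char: a
  4: eadd$ -> last char: $


BWT = deda$


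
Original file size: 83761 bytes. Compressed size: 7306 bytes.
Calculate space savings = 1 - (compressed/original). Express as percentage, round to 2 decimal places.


ratio = compressed/original = 7306/83761 = 0.087224
savings = 1 - ratio = 1 - 0.087224 = 0.912776
as a percentage: 0.912776 * 100 = 91.28%

Space savings = 1 - 7306/83761 = 91.28%


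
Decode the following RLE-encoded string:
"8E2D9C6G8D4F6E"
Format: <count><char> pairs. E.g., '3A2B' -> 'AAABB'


Expanding each <count><char> pair:
  8E -> 'EEEEEEEE'
  2D -> 'DD'
  9C -> 'CCCCCCCCC'
  6G -> 'GGGGGG'
  8D -> 'DDDDDDDD'
  4F -> 'FFFF'
  6E -> 'EEEEEE'

Decoded = EEEEEEEEDDCCCCCCCCCGGGGGGDDDDDDDDFFFFEEEEEE


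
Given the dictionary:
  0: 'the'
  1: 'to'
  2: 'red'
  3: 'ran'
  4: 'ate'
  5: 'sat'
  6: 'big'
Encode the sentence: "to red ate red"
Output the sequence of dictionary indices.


Look up each word in the dictionary:
  'to' -> 1
  'red' -> 2
  'ate' -> 4
  'red' -> 2

Encoded: [1, 2, 4, 2]


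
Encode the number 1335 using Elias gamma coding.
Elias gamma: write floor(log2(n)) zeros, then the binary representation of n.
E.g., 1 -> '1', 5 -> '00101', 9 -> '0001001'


num_bits = floor(log2(1335)) + 1 = 11
leading_zeros = num_bits - 1 = 10
binary(1335) = 10100110111

Elias gamma(1335) = '0000000000' + '10100110111' = 000000000010100110111 (21 bits)


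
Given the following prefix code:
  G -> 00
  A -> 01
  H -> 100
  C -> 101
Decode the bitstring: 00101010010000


Decoding step by step:
Bits 00 -> G
Bits 101 -> C
Bits 01 -> A
Bits 00 -> G
Bits 100 -> H
Bits 00 -> G


Decoded message: GCAGHG


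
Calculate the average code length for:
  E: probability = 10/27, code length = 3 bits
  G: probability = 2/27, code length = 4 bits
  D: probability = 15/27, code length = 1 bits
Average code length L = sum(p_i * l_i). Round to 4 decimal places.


Weighted contributions p_i * l_i:
  E: (10/27) * 3 = 30/27
  G: (2/27) * 4 = 8/27
  D: (15/27) * 1 = 15/27
Sum = (30 + 8 + 15)/27 = 53/27

L = 53/27 = 1.9630 bits/symbol


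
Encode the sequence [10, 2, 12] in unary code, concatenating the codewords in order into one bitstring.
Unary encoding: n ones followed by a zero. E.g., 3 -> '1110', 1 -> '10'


Encode each number as n ones followed by a terminating 0:
  10 -> 11111111110 (11 bits)
  2 -> 110 (3 bits)
  12 -> 1111111111110 (13 bits)
Total length = 11 + 3 + 13 = 27 bits.

Unary([10, 2, 12]) = 111111111101101111111111110 (27 bits)


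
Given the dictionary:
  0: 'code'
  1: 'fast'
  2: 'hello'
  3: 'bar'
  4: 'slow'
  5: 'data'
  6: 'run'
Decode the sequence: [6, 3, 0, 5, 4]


Look up each index in the dictionary:
  6 -> 'run'
  3 -> 'bar'
  0 -> 'code'
  5 -> 'data'
  4 -> 'slow'

Decoded: "run bar code data slow"


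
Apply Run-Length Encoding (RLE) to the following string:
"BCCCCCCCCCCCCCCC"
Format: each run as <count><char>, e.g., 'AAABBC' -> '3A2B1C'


Scanning runs left to right:
  i=0: run of 'B' x 1 -> '1B'
  i=1: run of 'C' x 15 -> '15C'

RLE = 1B15C


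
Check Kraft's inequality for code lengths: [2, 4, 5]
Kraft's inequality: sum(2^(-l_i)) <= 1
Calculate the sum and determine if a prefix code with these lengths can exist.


Sum = 2^(-2) + 2^(-4) + 2^(-5)
    = 0.25 + 0.0625 + 0.03125
    = 11/32 = 0.34375
Since 0.34375 <= 1, Kraft's inequality IS satisfied.
A prefix code with these lengths CAN exist.

Kraft sum = 0.34375. Satisfied.


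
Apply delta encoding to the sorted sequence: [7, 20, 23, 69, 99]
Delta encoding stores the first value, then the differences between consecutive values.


First value: 7
Deltas:
  20 - 7 = 13
  23 - 20 = 3
  69 - 23 = 46
  99 - 69 = 30


Delta encoded: [7, 13, 3, 46, 30]


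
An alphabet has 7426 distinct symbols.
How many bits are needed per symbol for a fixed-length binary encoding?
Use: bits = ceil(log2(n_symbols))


log2(7426) = 12.8584
Bracket: 2^12 = 4096 < 7426 <= 2^13 = 8192
So ceil(log2(7426)) = 13

bits = ceil(log2(7426)) = ceil(12.8584) = 13 bits


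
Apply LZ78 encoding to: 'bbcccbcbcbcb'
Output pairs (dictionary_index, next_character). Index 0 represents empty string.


LZ78 encoding steps:
Dictionary: {0: ''}
Step 1: w='' (idx 0), next='b' -> output (0, 'b'), add 'b' as idx 1
Step 2: w='b' (idx 1), next='c' -> output (1, 'c'), add 'bc' as idx 2
Step 3: w='' (idx 0), next='c' -> output (0, 'c'), add 'c' as idx 3
Step 4: w='c' (idx 3), next='b' -> output (3, 'b'), add 'cb' as idx 4
Step 5: w='cb' (idx 4), next='c' -> output (4, 'c'), add 'cbc' as idx 5
Step 6: w='bc' (idx 2), next='b' -> output (2, 'b'), add 'bcb' as idx 6


Encoded: [(0, 'b'), (1, 'c'), (0, 'c'), (3, 'b'), (4, 'c'), (2, 'b')]


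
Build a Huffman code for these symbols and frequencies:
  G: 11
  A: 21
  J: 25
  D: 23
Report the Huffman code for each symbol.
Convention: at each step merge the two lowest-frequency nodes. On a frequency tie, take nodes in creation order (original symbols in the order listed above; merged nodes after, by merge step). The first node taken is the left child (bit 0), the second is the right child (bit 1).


Huffman tree construction:
Step 1: Merge G(11) + A(21) = 32
Step 2: Merge D(23) + J(25) = 48
Step 3: Merge (G+A)(32) + (D+J)(48) = 80
Read each symbol's code off the tree from the root (left child = 0, right child = 1).

Codes:
  G: 00 (length 2)
  A: 01 (length 2)
  J: 11 (length 2)
  D: 10 (length 2)
Average code length: 160/80 = 2.0000 bits/symbol


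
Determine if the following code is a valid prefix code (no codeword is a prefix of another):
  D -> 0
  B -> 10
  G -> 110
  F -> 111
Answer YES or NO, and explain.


Checking each pair (does one codeword prefix another?):
  D='0' vs B='10': no prefix
  D='0' vs G='110': no prefix
  D='0' vs F='111': no prefix
  B='10' vs D='0': no prefix
  B='10' vs G='110': no prefix
  B='10' vs F='111': no prefix
  G='110' vs D='0': no prefix
  G='110' vs B='10': no prefix
  G='110' vs F='111': no prefix
  F='111' vs D='0': no prefix
  F='111' vs B='10': no prefix
  F='111' vs G='110': no prefix
No violation found over all pairs.

YES -- this is a valid prefix code. No codeword is a prefix of any other codeword.


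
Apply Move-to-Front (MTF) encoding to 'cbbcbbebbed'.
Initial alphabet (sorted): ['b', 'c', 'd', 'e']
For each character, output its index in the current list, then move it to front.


MTF encoding:
'c': index 1 in ['b', 'c', 'd', 'e'] -> ['c', 'b', 'd', 'e']
'b': index 1 in ['c', 'b', 'd', 'e'] -> ['b', 'c', 'd', 'e']
'b': index 0 in ['b', 'c', 'd', 'e'] -> ['b', 'c', 'd', 'e']
'c': index 1 in ['b', 'c', 'd', 'e'] -> ['c', 'b', 'd', 'e']
'b': index 1 in ['c', 'b', 'd', 'e'] -> ['b', 'c', 'd', 'e']
'b': index 0 in ['b', 'c', 'd', 'e'] -> ['b', 'c', 'd', 'e']
'e': index 3 in ['b', 'c', 'd', 'e'] -> ['e', 'b', 'c', 'd']
'b': index 1 in ['e', 'b', 'c', 'd'] -> ['b', 'e', 'c', 'd']
'b': index 0 in ['b', 'e', 'c', 'd'] -> ['b', 'e', 'c', 'd']
'e': index 1 in ['b', 'e', 'c', 'd'] -> ['e', 'b', 'c', 'd']
'd': index 3 in ['e', 'b', 'c', 'd'] -> ['d', 'e', 'b', 'c']


Output: [1, 1, 0, 1, 1, 0, 3, 1, 0, 1, 3]


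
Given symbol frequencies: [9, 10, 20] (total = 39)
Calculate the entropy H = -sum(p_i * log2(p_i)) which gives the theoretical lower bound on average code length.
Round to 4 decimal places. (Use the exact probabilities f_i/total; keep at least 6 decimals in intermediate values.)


Per-symbol terms -p_i * log2(p_i) with p_i = f_i/39:
  p = 9/39 = 0.230769: log2(p) = -2.115477, -p*log2(p) = 0.488187
  p = 10/39 = 0.256410: log2(p) = -1.963474, -p*log2(p) = 0.503455
  p = 20/39 = 0.512821: log2(p) = -0.963474, -p*log2(p) = 0.494089
H = 0.488187 + 0.503455 + 0.494089 = 1.485731

H = 1.4857 bits/symbol


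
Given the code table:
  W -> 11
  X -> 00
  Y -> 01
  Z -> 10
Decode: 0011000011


Decoding:
00 -> X
11 -> W
00 -> X
00 -> X
11 -> W


Result: XWXXW


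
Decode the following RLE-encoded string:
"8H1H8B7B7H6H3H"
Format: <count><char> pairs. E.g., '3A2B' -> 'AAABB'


Expanding each <count><char> pair:
  8H -> 'HHHHHHHH'
  1H -> 'H'
  8B -> 'BBBBBBBB'
  7B -> 'BBBBBBB'
  7H -> 'HHHHHHH'
  6H -> 'HHHHHH'
  3H -> 'HHH'

Decoded = HHHHHHHHHBBBBBBBBBBBBBBBHHHHHHHHHHHHHHHH
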